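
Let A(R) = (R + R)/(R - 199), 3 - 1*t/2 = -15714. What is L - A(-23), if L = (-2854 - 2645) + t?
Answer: 2878762/111 ≈ 25935.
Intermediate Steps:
t = 31434 (t = 6 - 2*(-15714) = 6 + 31428 = 31434)
L = 25935 (L = (-2854 - 2645) + 31434 = -5499 + 31434 = 25935)
A(R) = 2*R/(-199 + R) (A(R) = (2*R)/(-199 + R) = 2*R/(-199 + R))
L - A(-23) = 25935 - 2*(-23)/(-199 - 23) = 25935 - 2*(-23)/(-222) = 25935 - 2*(-23)*(-1)/222 = 25935 - 1*23/111 = 25935 - 23/111 = 2878762/111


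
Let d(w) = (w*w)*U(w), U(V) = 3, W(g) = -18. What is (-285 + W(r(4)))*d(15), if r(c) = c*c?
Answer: -204525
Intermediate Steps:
r(c) = c²
d(w) = 3*w² (d(w) = (w*w)*3 = w²*3 = 3*w²)
(-285 + W(r(4)))*d(15) = (-285 - 18)*(3*15²) = -909*225 = -303*675 = -204525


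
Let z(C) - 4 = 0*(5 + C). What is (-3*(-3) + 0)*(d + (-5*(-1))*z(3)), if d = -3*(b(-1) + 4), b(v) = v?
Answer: 99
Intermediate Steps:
z(C) = 4 (z(C) = 4 + 0*(5 + C) = 4 + 0 = 4)
d = -9 (d = -3*(-1 + 4) = -3*3 = -9)
(-3*(-3) + 0)*(d + (-5*(-1))*z(3)) = (-3*(-3) + 0)*(-9 - 5*(-1)*4) = (9 + 0)*(-9 + 5*4) = 9*(-9 + 20) = 9*11 = 99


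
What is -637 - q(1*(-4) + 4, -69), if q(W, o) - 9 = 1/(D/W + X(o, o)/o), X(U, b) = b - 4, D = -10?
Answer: -646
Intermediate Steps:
X(U, b) = -4 + b
q(W, o) = 9 + 1/(-10/W + (-4 + o)/o)
-637 - q(1*(-4) + 4, -69) = -637 - (-90*(-69) + (1*(-4) + 4)*(-69) + 9*(1*(-4) + 4)*(-4 - 69))/(-10*(-69) + (1*(-4) + 4)*(-4 - 69)) = -637 - (6210 + (-4 + 4)*(-69) + 9*(-4 + 4)*(-73))/(690 + (-4 + 4)*(-73)) = -637 - (6210 + 0*(-69) + 9*0*(-73))/(690 + 0*(-73)) = -637 - (6210 + 0 + 0)/(690 + 0) = -637 - 6210/690 = -637 - 1*9 = -637 - 9 = -646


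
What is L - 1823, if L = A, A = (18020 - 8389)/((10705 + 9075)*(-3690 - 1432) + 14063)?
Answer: -184668263462/101299097 ≈ -1823.0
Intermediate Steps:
A = -9631/101299097 (A = 9631/(19780*(-5122) + 14063) = 9631/(-101313160 + 14063) = 9631/(-101299097) = 9631*(-1/101299097) = -9631/101299097 ≈ -9.5075e-5)
L = -9631/101299097 ≈ -9.5075e-5
L - 1823 = -9631/101299097 - 1823 = -184668263462/101299097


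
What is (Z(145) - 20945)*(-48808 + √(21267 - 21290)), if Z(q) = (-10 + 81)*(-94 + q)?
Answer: 845549792 - 17324*I*√23 ≈ 8.4555e+8 - 83083.0*I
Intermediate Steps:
Z(q) = -6674 + 71*q (Z(q) = 71*(-94 + q) = -6674 + 71*q)
(Z(145) - 20945)*(-48808 + √(21267 - 21290)) = ((-6674 + 71*145) - 20945)*(-48808 + √(21267 - 21290)) = ((-6674 + 10295) - 20945)*(-48808 + √(-23)) = (3621 - 20945)*(-48808 + I*√23) = -17324*(-48808 + I*√23) = 845549792 - 17324*I*√23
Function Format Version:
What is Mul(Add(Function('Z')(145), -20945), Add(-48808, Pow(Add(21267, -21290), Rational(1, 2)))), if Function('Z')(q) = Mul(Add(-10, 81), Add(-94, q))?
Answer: Add(845549792, Mul(-17324, I, Pow(23, Rational(1, 2)))) ≈ Add(8.4555e+8, Mul(-83083., I))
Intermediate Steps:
Function('Z')(q) = Add(-6674, Mul(71, q)) (Function('Z')(q) = Mul(71, Add(-94, q)) = Add(-6674, Mul(71, q)))
Mul(Add(Function('Z')(145), -20945), Add(-48808, Pow(Add(21267, -21290), Rational(1, 2)))) = Mul(Add(Add(-6674, Mul(71, 145)), -20945), Add(-48808, Pow(Add(21267, -21290), Rational(1, 2)))) = Mul(Add(Add(-6674, 10295), -20945), Add(-48808, Pow(-23, Rational(1, 2)))) = Mul(Add(3621, -20945), Add(-48808, Mul(I, Pow(23, Rational(1, 2))))) = Mul(-17324, Add(-48808, Mul(I, Pow(23, Rational(1, 2))))) = Add(845549792, Mul(-17324, I, Pow(23, Rational(1, 2))))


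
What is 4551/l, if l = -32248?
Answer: -4551/32248 ≈ -0.14112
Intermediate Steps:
4551/l = 4551/(-32248) = 4551*(-1/32248) = -4551/32248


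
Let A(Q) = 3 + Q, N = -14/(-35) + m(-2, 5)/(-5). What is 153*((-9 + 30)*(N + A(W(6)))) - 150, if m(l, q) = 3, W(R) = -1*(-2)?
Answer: 76362/5 ≈ 15272.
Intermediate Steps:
W(R) = 2
N = -1/5 (N = -14/(-35) + 3/(-5) = -14*(-1/35) + 3*(-1/5) = 2/5 - 3/5 = -1/5 ≈ -0.20000)
153*((-9 + 30)*(N + A(W(6)))) - 150 = 153*((-9 + 30)*(-1/5 + (3 + 2))) - 150 = 153*(21*(-1/5 + 5)) - 150 = 153*(21*(24/5)) - 150 = 153*(504/5) - 150 = 77112/5 - 150 = 76362/5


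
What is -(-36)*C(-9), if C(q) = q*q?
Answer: 2916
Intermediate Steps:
C(q) = q**2
-(-36)*C(-9) = -(-36)*(-9)**2 = -(-36)*81 = -36*(-81) = 2916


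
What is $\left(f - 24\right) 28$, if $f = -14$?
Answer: $-1064$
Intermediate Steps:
$\left(f - 24\right) 28 = \left(-14 - 24\right) 28 = \left(-38\right) 28 = -1064$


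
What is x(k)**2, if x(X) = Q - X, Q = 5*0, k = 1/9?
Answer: 1/81 ≈ 0.012346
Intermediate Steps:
k = 1/9 ≈ 0.11111
Q = 0
x(X) = -X (x(X) = 0 - X = -X)
x(k)**2 = (-1*1/9)**2 = (-1/9)**2 = 1/81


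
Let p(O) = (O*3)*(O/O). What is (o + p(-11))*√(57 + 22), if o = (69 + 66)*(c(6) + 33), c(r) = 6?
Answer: 5232*√79 ≈ 46503.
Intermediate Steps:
p(O) = 3*O (p(O) = (3*O)*1 = 3*O)
o = 5265 (o = (69 + 66)*(6 + 33) = 135*39 = 5265)
(o + p(-11))*√(57 + 22) = (5265 + 3*(-11))*√(57 + 22) = (5265 - 33)*√79 = 5232*√79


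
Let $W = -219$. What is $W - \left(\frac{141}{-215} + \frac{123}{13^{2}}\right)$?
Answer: $- \frac{7959981}{36335} \approx -219.07$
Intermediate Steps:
$W - \left(\frac{141}{-215} + \frac{123}{13^{2}}\right) = -219 - \left(\frac{141}{-215} + \frac{123}{13^{2}}\right) = -219 - \left(141 \left(- \frac{1}{215}\right) + \frac{123}{169}\right) = -219 - \left(- \frac{141}{215} + 123 \cdot \frac{1}{169}\right) = -219 - \left(- \frac{141}{215} + \frac{123}{169}\right) = -219 - \frac{2616}{36335} = - \frac{7959981}{36335}$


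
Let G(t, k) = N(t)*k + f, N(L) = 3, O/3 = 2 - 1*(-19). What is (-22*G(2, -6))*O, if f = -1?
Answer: 26334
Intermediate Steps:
O = 63 (O = 3*(2 - 1*(-19)) = 3*(2 + 19) = 3*21 = 63)
G(t, k) = -1 + 3*k (G(t, k) = 3*k - 1 = -1 + 3*k)
(-22*G(2, -6))*O = -22*(-1 + 3*(-6))*63 = -22*(-1 - 18)*63 = -22*(-19)*63 = 418*63 = 26334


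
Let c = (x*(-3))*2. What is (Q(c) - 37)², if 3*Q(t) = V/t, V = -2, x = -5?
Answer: 2775556/2025 ≈ 1370.6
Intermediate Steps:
c = 30 (c = -5*(-3)*2 = 15*2 = 30)
Q(t) = -2/(3*t) (Q(t) = (-2/t)/3 = -2/(3*t))
(Q(c) - 37)² = (-⅔/30 - 37)² = (-⅔*1/30 - 37)² = (-1/45 - 37)² = (-1666/45)² = 2775556/2025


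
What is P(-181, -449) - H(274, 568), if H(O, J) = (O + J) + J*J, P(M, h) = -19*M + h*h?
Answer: -118426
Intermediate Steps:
P(M, h) = h**2 - 19*M (P(M, h) = -19*M + h**2 = h**2 - 19*M)
H(O, J) = J + O + J**2 (H(O, J) = (J + O) + J**2 = J + O + J**2)
P(-181, -449) - H(274, 568) = ((-449)**2 - 19*(-181)) - (568 + 274 + 568**2) = (201601 + 3439) - (568 + 274 + 322624) = 205040 - 1*323466 = 205040 - 323466 = -118426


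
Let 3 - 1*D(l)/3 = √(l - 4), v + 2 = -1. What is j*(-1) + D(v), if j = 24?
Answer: -15 - 3*I*√7 ≈ -15.0 - 7.9373*I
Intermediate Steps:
v = -3 (v = -2 - 1 = -3)
D(l) = 9 - 3*√(-4 + l) (D(l) = 9 - 3*√(l - 4) = 9 - 3*√(-4 + l))
j*(-1) + D(v) = 24*(-1) + (9 - 3*√(-4 - 3)) = -24 + (9 - 3*I*√7) = -15 - 3*I*√7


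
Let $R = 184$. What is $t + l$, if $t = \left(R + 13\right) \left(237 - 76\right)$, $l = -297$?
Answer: $31420$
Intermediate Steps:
$t = 31717$ ($t = \left(184 + 13\right) \left(237 - 76\right) = 197 \cdot 161 = 31717$)
$t + l = 31717 - 297 = 31420$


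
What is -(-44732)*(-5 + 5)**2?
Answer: 0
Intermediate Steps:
-(-44732)*(-5 + 5)**2 = -(-44732)*0**2 = -(-44732)*0 = -11183*0 = 0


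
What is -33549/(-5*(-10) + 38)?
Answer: -33549/88 ≈ -381.24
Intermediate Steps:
-33549/(-5*(-10) + 38) = -33549/(50 + 38) = -33549/88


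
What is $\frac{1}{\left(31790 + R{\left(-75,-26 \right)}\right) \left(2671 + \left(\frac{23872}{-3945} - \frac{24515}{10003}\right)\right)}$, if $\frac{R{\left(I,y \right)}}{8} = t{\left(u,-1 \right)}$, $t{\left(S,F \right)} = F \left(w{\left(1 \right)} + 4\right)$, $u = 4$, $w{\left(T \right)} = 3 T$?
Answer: $\frac{13153945}{1111399339460532} \approx 1.1835 \cdot 10^{-8}$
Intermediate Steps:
$t{\left(S,F \right)} = 7 F$ ($t{\left(S,F \right)} = F \left(3 \cdot 1 + 4\right) = F \left(3 + 4\right) = F 7 = 7 F$)
$R{\left(I,y \right)} = -56$ ($R{\left(I,y \right)} = 8 \cdot 7 \left(-1\right) = 8 \left(-7\right) = -56$)
$\frac{1}{\left(31790 + R{\left(-75,-26 \right)}\right) \left(2671 + \left(\frac{23872}{-3945} - \frac{24515}{10003}\right)\right)} = \frac{1}{\left(31790 - 56\right) \left(2671 + \left(\frac{23872}{-3945} - \frac{24515}{10003}\right)\right)} = \frac{1}{31734 \left(2671 + \left(23872 \left(- \frac{1}{3945}\right) - \frac{24515}{10003}\right)\right)} = \frac{1}{31734 \left(2671 - \frac{335503291}{39461835}\right)} = \frac{1}{31734 \cdot \frac{105067057994}{39461835}} = \frac{1}{\frac{1111399339460532}{13153945}} = \frac{13153945}{1111399339460532}$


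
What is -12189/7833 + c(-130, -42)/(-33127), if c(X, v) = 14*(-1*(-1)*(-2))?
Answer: -134521893/86494597 ≈ -1.5553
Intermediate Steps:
c(X, v) = -28 (c(X, v) = 14*(1*(-2)) = 14*(-2) = -28)
-12189/7833 + c(-130, -42)/(-33127) = -12189/7833 - 28/(-33127) = -12189*1/7833 - 28*(-1/33127) = -4063/2611 + 28/33127 = -134521893/86494597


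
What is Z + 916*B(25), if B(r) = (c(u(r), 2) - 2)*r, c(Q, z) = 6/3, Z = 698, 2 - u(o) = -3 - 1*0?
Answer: 698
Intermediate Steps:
u(o) = 5 (u(o) = 2 - (-3 - 1*0) = 2 - (-3 + 0) = 2 - 1*(-3) = 2 + 3 = 5)
c(Q, z) = 2 (c(Q, z) = 6*(⅓) = 2)
B(r) = 0 (B(r) = (2 - 2)*r = 0*r = 0)
Z + 916*B(25) = 698 + 916*0 = 698 + 0 = 698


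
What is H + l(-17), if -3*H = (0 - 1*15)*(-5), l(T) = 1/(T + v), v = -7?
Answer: -601/24 ≈ -25.042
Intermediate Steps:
l(T) = 1/(-7 + T) (l(T) = 1/(T - 7) = 1/(-7 + T))
H = -25 (H = -(0 - 1*15)*(-5)/3 = -(0 - 15)*(-5)/3 = -(-5)*(-5) = -⅓*75 = -25)
H + l(-17) = -25 + 1/(-7 - 17) = -25 + 1/(-24) = -25 - 1/24 = -601/24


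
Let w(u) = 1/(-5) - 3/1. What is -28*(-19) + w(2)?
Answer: 2644/5 ≈ 528.80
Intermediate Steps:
w(u) = -16/5 (w(u) = 1*(-⅕) - 3*1 = -⅕ - 3 = -16/5)
-28*(-19) + w(2) = -28*(-19) - 16/5 = 532 - 16/5 = 2644/5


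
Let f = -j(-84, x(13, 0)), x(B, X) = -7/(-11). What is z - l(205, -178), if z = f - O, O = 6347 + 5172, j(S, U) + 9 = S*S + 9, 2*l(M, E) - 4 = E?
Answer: -18488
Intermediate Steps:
x(B, X) = 7/11 (x(B, X) = -7*(-1/11) = 7/11)
l(M, E) = 2 + E/2
j(S, U) = S**2 (j(S, U) = -9 + (S*S + 9) = -9 + (S**2 + 9) = -9 + (9 + S**2) = S**2)
f = -7056 (f = -1*(-84)**2 = -1*7056 = -7056)
O = 11519
z = -18575 (z = -7056 - 1*11519 = -7056 - 11519 = -18575)
z - l(205, -178) = -18575 - (2 + (1/2)*(-178)) = -18575 - (2 - 89) = -18575 - 1*(-87) = -18575 + 87 = -18488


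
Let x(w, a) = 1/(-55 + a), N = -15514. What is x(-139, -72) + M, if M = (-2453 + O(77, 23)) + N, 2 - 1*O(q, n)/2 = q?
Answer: -2300860/127 ≈ -18117.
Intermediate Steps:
O(q, n) = 4 - 2*q
M = -18117 (M = (-2453 + (4 - 2*77)) - 15514 = (-2453 + (4 - 154)) - 15514 = (-2453 - 150) - 15514 = -2603 - 15514 = -18117)
x(-139, -72) + M = 1/(-55 - 72) - 18117 = 1/(-127) - 18117 = -1/127 - 18117 = -2300860/127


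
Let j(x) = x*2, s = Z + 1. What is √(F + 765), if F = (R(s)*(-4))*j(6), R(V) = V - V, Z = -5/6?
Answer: 3*√85 ≈ 27.659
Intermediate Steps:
Z = -⅚ (Z = -5*⅙ = -⅚ ≈ -0.83333)
s = ⅙ (s = -⅚ + 1 = ⅙ ≈ 0.16667)
j(x) = 2*x
R(V) = 0
F = 0 (F = (0*(-4))*(2*6) = 0*12 = 0)
√(F + 765) = √(0 + 765) = √765 = 3*√85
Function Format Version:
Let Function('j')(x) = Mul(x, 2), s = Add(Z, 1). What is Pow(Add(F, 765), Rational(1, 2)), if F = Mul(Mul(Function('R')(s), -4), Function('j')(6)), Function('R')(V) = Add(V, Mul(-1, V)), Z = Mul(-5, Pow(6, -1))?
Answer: Mul(3, Pow(85, Rational(1, 2))) ≈ 27.659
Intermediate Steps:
Z = Rational(-5, 6) (Z = Mul(-5, Rational(1, 6)) = Rational(-5, 6) ≈ -0.83333)
s = Rational(1, 6) (s = Add(Rational(-5, 6), 1) = Rational(1, 6) ≈ 0.16667)
Function('j')(x) = Mul(2, x)
Function('R')(V) = 0
F = 0 (F = Mul(Mul(0, -4), Mul(2, 6)) = Mul(0, 12) = 0)
Pow(Add(F, 765), Rational(1, 2)) = Pow(Add(0, 765), Rational(1, 2)) = Pow(765, Rational(1, 2)) = Mul(3, Pow(85, Rational(1, 2)))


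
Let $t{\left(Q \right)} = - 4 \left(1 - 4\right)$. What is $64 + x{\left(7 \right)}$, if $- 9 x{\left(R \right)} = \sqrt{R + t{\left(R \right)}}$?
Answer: $64 - \frac{\sqrt{19}}{9} \approx 63.516$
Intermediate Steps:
$t{\left(Q \right)} = 12$ ($t{\left(Q \right)} = \left(-4\right) \left(-3\right) = 12$)
$x{\left(R \right)} = - \frac{\sqrt{12 + R}}{9}$ ($x{\left(R \right)} = - \frac{\sqrt{R + 12}}{9} = - \frac{\sqrt{12 + R}}{9}$)
$64 + x{\left(7 \right)} = 64 - \frac{\sqrt{12 + 7}}{9} = 64 - \frac{\sqrt{19}}{9}$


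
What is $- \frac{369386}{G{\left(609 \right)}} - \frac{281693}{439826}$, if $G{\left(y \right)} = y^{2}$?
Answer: $- \frac{266940148369}{163123106706} \approx -1.6364$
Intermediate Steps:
$- \frac{369386}{G{\left(609 \right)}} - \frac{281693}{439826} = - \frac{369386}{609^{2}} - \frac{281693}{439826} = - \frac{369386}{370881} - \frac{281693}{439826} = - \frac{266940148369}{163123106706}$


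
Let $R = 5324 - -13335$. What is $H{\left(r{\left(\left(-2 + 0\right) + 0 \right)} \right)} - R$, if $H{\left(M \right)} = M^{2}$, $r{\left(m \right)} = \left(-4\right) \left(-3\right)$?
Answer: $-18515$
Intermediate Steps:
$R = 18659$ ($R = 5324 + 13335 = 18659$)
$r{\left(m \right)} = 12$
$H{\left(r{\left(\left(-2 + 0\right) + 0 \right)} \right)} - R = 12^{2} - 18659 = 144 - 18659 = -18515$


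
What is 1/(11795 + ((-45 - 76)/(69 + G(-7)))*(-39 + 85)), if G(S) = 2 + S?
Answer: 32/374657 ≈ 8.5411e-5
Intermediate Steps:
1/(11795 + ((-45 - 76)/(69 + G(-7)))*(-39 + 85)) = 1/(11795 + ((-45 - 76)/(69 + (2 - 7)))*(-39 + 85)) = 1/(11795 - 121/(69 - 5)*46) = 1/(11795 - 121/64*46) = 1/(11795 - 2783/32) = 1/(374657/32) = 32/374657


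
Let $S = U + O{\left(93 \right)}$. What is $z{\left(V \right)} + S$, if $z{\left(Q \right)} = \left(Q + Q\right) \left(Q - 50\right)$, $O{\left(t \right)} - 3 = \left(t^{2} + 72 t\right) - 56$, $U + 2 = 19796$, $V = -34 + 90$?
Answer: $35758$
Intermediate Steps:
$V = 56$
$U = 19794$ ($U = -2 + 19796 = 19794$)
$O{\left(t \right)} = -53 + t^{2} + 72 t$ ($O{\left(t \right)} = 3 - \left(56 - t^{2} - 72 t\right) = 3 + \left(-56 + t^{2} + 72 t\right) = -53 + t^{2} + 72 t$)
$z{\left(Q \right)} = 2 Q \left(-50 + Q\right)$
$S = 35086$ ($S = 19794 + \left(-53 + 93^{2} + 72 \cdot 93\right) = 19794 + \left(-53 + 8649 + 6696\right) = 19794 + 15292 = 35086$)
$z{\left(V \right)} + S = 2 \cdot 56 \left(-50 + 56\right) + 35086 = 2 \cdot 56 \cdot 6 + 35086 = 672 + 35086 = 35758$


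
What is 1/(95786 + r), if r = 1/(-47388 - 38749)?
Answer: 86137/8250718681 ≈ 1.0440e-5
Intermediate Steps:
r = -1/86137 (r = 1/(-86137) = -1/86137 ≈ -1.1609e-5)
1/(95786 + r) = 1/(95786 - 1/86137) = 1/(8250718681/86137) = 86137/8250718681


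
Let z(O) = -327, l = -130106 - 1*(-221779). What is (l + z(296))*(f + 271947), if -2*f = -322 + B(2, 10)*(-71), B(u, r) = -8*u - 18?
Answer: 24745722746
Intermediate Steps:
B(u, r) = -18 - 8*u
l = 91673 (l = -130106 + 221779 = 91673)
f = -1046 (f = -(-322 + (-18 - 8*2)*(-71))/2 = -(-322 + (-18 - 16)*(-71))/2 = -(-322 - 34*(-71))/2 = -(-322 + 2414)/2 = -½*2092 = -1046)
(l + z(296))*(f + 271947) = (91673 - 327)*(-1046 + 271947) = 91346*270901 = 24745722746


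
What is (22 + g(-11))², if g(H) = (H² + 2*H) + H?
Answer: 12100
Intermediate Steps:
g(H) = H² + 3*H
(22 + g(-11))² = (22 - 11*(3 - 11))² = (22 - 11*(-8))² = (22 + 88)² = 110² = 12100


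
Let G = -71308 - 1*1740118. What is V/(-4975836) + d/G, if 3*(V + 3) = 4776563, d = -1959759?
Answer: 2575243005571/3380009513301 ≈ 0.76190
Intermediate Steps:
V = 4776554/3 (V = -3 + (⅓)*4776563 = -3 + 4776563/3 = 4776554/3 ≈ 1.5922e+6)
G = -1811426 (G = -71308 - 1740118 = -1811426)
V/(-4975836) + d/G = (4776554/3)/(-4975836) - 1959759/(-1811426) = (4776554/3)*(-1/4975836) - 1959759*(-1/1811426) = -2388277/7463754 + 1959759/1811426 = 2575243005571/3380009513301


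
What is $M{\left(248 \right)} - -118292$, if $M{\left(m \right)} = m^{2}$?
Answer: $179796$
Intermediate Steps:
$M{\left(248 \right)} - -118292 = 248^{2} - -118292 = 61504 + 118292 = 179796$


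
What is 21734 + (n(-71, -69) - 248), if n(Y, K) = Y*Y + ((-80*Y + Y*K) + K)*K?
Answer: -698663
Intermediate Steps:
n(Y, K) = Y² + K*(K - 80*Y + K*Y) (n(Y, K) = Y² + ((-80*Y + K*Y) + K)*K = Y² + (K - 80*Y + K*Y)*K = Y² + K*(K - 80*Y + K*Y))
21734 + (n(-71, -69) - 248) = 21734 + (((-69)² + (-71)² - 71*(-69)² - 80*(-69)*(-71)) - 248) = 21734 + ((4761 + 5041 - 71*4761 - 391920) - 248) = 21734 + ((4761 + 5041 - 338031 - 391920) - 248) = 21734 + (-720149 - 248) = 21734 - 720397 = -698663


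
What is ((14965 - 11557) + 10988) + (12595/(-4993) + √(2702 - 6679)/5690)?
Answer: 71866633/4993 + I*√3977/5690 ≈ 14393.0 + 0.011083*I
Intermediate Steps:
((14965 - 11557) + 10988) + (12595/(-4993) + √(2702 - 6679)/5690) = (3408 + 10988) + (12595*(-1/4993) + √(-3977)*(1/5690)) = 14396 + (-12595/4993 + (I*√3977)*(1/5690)) = 14396 + (-12595/4993 + I*√3977/5690) = 71866633/4993 + I*√3977/5690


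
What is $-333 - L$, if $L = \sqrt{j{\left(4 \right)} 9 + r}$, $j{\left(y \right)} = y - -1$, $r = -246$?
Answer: $-333 - i \sqrt{201} \approx -333.0 - 14.177 i$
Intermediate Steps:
$j{\left(y \right)} = 1 + y$ ($j{\left(y \right)} = y + 1 = 1 + y$)
$L = i \sqrt{201}$ ($L = \sqrt{\left(1 + 4\right) 9 - 246} = \sqrt{5 \cdot 9 - 246} = \sqrt{45 - 246} = \sqrt{-201} = i \sqrt{201} \approx 14.177 i$)
$-333 - L = -333 - i \sqrt{201}$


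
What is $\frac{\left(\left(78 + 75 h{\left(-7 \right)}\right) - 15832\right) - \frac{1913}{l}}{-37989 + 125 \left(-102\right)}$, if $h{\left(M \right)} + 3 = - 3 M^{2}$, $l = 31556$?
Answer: $\frac{852140137}{1601119884} \approx 0.53222$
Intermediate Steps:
$h{\left(M \right)} = -3 - 3 M^{2}$
$\frac{\left(\left(78 + 75 h{\left(-7 \right)}\right) - 15832\right) - \frac{1913}{l}}{-37989 + 125 \left(-102\right)} = \frac{\left(\left(78 + 75 \left(-3 - 3 \left(-7\right)^{2}\right)\right) - 15832\right) - \frac{1913}{31556}}{-37989 + 125 \left(-102\right)} = \frac{\left(\left(78 + 75 \left(-3 - 147\right)\right) - 15832\right) - \frac{1913}{31556}}{-37989 - 12750} = \frac{\left(\left(78 + 75 \left(-3 - 147\right)\right) - 15832\right) - \frac{1913}{31556}}{-50739} = \left(\left(\left(78 + 75 \left(-150\right)\right) - 15832\right) - \frac{1913}{31556}\right) \left(- \frac{1}{50739}\right) = \left(\left(\left(78 - 11250\right) - 15832\right) - \frac{1913}{31556}\right) \left(- \frac{1}{50739}\right) = \left(\left(-11172 - 15832\right) - \frac{1913}{31556}\right) \left(- \frac{1}{50739}\right) = \left(-27004 - \frac{1913}{31556}\right) \left(- \frac{1}{50739}\right) = \left(- \frac{852140137}{31556}\right) \left(- \frac{1}{50739}\right) = \frac{852140137}{1601119884}$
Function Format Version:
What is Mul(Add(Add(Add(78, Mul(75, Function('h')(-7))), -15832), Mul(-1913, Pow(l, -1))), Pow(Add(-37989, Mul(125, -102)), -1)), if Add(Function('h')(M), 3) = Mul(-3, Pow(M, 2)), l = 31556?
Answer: Rational(852140137, 1601119884) ≈ 0.53222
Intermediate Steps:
Function('h')(M) = Add(-3, Mul(-3, Pow(M, 2)))
Mul(Add(Add(Add(78, Mul(75, Function('h')(-7))), -15832), Mul(-1913, Pow(l, -1))), Pow(Add(-37989, Mul(125, -102)), -1)) = Mul(Add(Add(Add(78, Mul(75, Add(-3, Mul(-3, Pow(-7, 2))))), -15832), Mul(-1913, Pow(31556, -1))), Pow(Add(-37989, Mul(125, -102)), -1)) = Mul(Add(Add(Add(78, Mul(75, Add(-3, Mul(-3, 49)))), -15832), Mul(-1913, Rational(1, 31556))), Pow(Add(-37989, -12750), -1)) = Mul(Add(Add(Add(78, Mul(75, Add(-3, -147))), -15832), Rational(-1913, 31556)), Pow(-50739, -1)) = Mul(Add(Add(Add(78, Mul(75, -150)), -15832), Rational(-1913, 31556)), Rational(-1, 50739)) = Mul(Add(Add(Add(78, -11250), -15832), Rational(-1913, 31556)), Rational(-1, 50739)) = Mul(Add(Add(-11172, -15832), Rational(-1913, 31556)), Rational(-1, 50739)) = Mul(Add(-27004, Rational(-1913, 31556)), Rational(-1, 50739)) = Mul(Rational(-852140137, 31556), Rational(-1, 50739)) = Rational(852140137, 1601119884)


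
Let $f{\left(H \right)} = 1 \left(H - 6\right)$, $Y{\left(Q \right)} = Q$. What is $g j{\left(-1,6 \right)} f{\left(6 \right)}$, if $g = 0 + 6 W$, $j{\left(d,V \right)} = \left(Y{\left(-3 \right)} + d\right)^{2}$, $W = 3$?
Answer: $0$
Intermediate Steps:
$j{\left(d,V \right)} = \left(-3 + d\right)^{2}$
$f{\left(H \right)} = -6 + H$ ($f{\left(H \right)} = 1 \left(-6 + H\right) = -6 + H$)
$g = 18$ ($g = 0 + 6 \cdot 3 = 0 + 18 = 18$)
$g j{\left(-1,6 \right)} f{\left(6 \right)} = 18 \left(-3 - 1\right)^{2} \left(-6 + 6\right) = 18 \left(-4\right)^{2} \cdot 0 = 18 \cdot 16 \cdot 0 = 288 \cdot 0 = 0$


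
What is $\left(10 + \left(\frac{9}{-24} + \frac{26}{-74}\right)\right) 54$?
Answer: $\frac{74115}{148} \approx 500.78$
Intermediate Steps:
$\left(10 + \left(\frac{9}{-24} + \frac{26}{-74}\right)\right) 54 = \left(10 + \left(9 \left(- \frac{1}{24}\right) + 26 \left(- \frac{1}{74}\right)\right)\right) 54 = \left(10 - \frac{215}{296}\right) 54 = \frac{2745}{296} \cdot 54 = \frac{74115}{148}$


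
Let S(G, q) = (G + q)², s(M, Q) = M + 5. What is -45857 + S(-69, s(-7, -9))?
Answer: -40816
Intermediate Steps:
s(M, Q) = 5 + M
-45857 + S(-69, s(-7, -9)) = -45857 + (-69 + (5 - 7))² = -45857 + (-69 - 2)² = -45857 + (-71)² = -45857 + 5041 = -40816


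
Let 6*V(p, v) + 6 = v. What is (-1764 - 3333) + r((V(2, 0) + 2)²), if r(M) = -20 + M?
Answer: -5116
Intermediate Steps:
V(p, v) = -1 + v/6
(-1764 - 3333) + r((V(2, 0) + 2)²) = (-1764 - 3333) + (-20 + ((-1 + (⅙)*0) + 2)²) = -5097 + (-20 + ((-1 + 0) + 2)²) = -5097 + (-20 + (-1 + 2)²) = -5097 + (-20 + 1²) = -5097 + (-20 + 1) = -5097 - 19 = -5116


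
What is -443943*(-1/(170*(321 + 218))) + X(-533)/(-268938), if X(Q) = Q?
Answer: 29860495331/6160697235 ≈ 4.8469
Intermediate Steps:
-443943*(-1/(170*(321 + 218))) + X(-533)/(-268938) = -443943*(-1/(170*(321 + 218))) - 533/(-268938) = -443943/((-170*539)) - 533*(-1/268938) = -443943/(-91630) + 533/268938 = -443943*(-1/91630) + 533/268938 = 443943/91630 + 533/268938 = 29860495331/6160697235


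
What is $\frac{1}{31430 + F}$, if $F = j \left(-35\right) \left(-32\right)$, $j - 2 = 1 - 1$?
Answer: $\frac{1}{33670} \approx 2.97 \cdot 10^{-5}$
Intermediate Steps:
$j = 2$ ($j = 2 + \left(1 - 1\right) = 2 + 0 = 2$)
$F = 2240$ ($F = 2 \left(-35\right) \left(-32\right) = \left(-70\right) \left(-32\right) = 2240$)
$\frac{1}{31430 + F} = \frac{1}{31430 + 2240} = \frac{1}{33670}$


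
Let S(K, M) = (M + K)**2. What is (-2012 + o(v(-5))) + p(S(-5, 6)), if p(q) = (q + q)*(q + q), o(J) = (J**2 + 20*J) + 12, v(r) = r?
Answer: -2071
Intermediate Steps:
S(K, M) = (K + M)**2
o(J) = 12 + J**2 + 20*J
p(q) = 4*q**2 (p(q) = (2*q)*(2*q) = 4*q**2)
(-2012 + o(v(-5))) + p(S(-5, 6)) = (-2012 + (12 + (-5)**2 + 20*(-5))) + 4*((-5 + 6)**2)**2 = (-2012 + (12 + 25 - 100)) + 4*(1**2)**2 = (-2012 - 63) + 4*1**2 = -2075 + 4*1 = -2075 + 4 = -2071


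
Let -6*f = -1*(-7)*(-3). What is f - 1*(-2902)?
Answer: 5811/2 ≈ 2905.5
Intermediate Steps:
f = 7/2 (f = -(-1*(-7))*(-3)/6 = -7*(-3)/6 = -⅙*(-21) = 7/2 ≈ 3.5000)
f - 1*(-2902) = 7/2 - 1*(-2902) = 7/2 + 2902 = 5811/2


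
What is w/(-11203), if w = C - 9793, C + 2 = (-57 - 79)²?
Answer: -8701/11203 ≈ -0.77667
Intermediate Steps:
C = 18494 (C = -2 + (-57 - 79)² = -2 + (-136)² = -2 + 18496 = 18494)
w = 8701 (w = 18494 - 9793 = 8701)
w/(-11203) = 8701/(-11203) = 8701*(-1/11203) = -8701/11203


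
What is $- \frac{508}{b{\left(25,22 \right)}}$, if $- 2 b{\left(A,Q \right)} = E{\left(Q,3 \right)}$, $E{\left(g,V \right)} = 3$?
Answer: $\frac{1016}{3} \approx 338.67$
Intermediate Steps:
$b{\left(A,Q \right)} = - \frac{3}{2}$ ($b{\left(A,Q \right)} = \left(- \frac{1}{2}\right) 3 = - \frac{3}{2}$)
$- \frac{508}{b{\left(25,22 \right)}} = - \frac{508}{- \frac{3}{2}} = - \frac{508 \left(-2\right)}{3} = \left(-1\right) \left(- \frac{1016}{3}\right) = \frac{1016}{3}$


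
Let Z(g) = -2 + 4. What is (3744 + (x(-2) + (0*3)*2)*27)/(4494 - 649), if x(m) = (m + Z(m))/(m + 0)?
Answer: 3744/3845 ≈ 0.97373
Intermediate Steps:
Z(g) = 2
x(m) = (2 + m)/m (x(m) = (m + 2)/(m + 0) = (2 + m)/m)
(3744 + (x(-2) + (0*3)*2)*27)/(4494 - 649) = (3744 + ((2 - 2)/(-2) + (0*3)*2)*27)/(4494 - 649) = (3744 + (-½*0 + 0*2)*27)/3845 = (3744 + (0 + 0)*27)*(1/3845) = (3744 + 0*27)*(1/3845) = (3744 + 0)*(1/3845) = 3744*(1/3845) = 3744/3845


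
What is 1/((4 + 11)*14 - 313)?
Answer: -1/103 ≈ -0.0097087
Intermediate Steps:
1/((4 + 11)*14 - 313) = 1/(15*14 - 313) = 1/(210 - 313) = 1/(-103) = -1/103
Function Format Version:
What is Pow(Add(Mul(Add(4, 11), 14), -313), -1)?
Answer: Rational(-1, 103) ≈ -0.0097087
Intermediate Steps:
Pow(Add(Mul(Add(4, 11), 14), -313), -1) = Pow(Add(Mul(15, 14), -313), -1) = Pow(Add(210, -313), -1) = Pow(-103, -1) = Rational(-1, 103)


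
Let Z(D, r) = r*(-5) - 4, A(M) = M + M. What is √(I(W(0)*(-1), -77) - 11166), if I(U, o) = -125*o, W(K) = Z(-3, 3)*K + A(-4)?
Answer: I*√1541 ≈ 39.256*I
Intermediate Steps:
A(M) = 2*M
Z(D, r) = -4 - 5*r (Z(D, r) = -5*r - 4 = -4 - 5*r)
W(K) = -8 - 19*K (W(K) = (-4 - 5*3)*K + 2*(-4) = (-4 - 15)*K - 8 = -19*K - 8 = -8 - 19*K)
√(I(W(0)*(-1), -77) - 11166) = √(-125*(-77) - 11166) = √(9625 - 11166) = √(-1541) = I*√1541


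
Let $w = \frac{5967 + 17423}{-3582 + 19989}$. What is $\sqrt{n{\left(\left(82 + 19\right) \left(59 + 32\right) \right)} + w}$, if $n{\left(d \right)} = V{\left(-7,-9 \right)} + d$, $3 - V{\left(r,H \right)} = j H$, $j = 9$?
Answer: $\frac{\sqrt{277457528245}}{5469} \approx 96.314$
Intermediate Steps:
$V{\left(r,H \right)} = 3 - 9 H$
$w = \frac{23390}{16407} \approx 1.4256$
$n{\left(d \right)} = 84 + d$ ($n{\left(d \right)} = \left(3 - -81\right) + d = \left(3 + 81\right) + d = 84 + d$)
$\sqrt{n{\left(\left(82 + 19\right) \left(59 + 32\right) \right)} + w} = \sqrt{\left(84 + \left(82 + 19\right) \left(59 + 32\right)\right) + \frac{23390}{16407}} = \sqrt{\left(84 + 101 \cdot 91\right) + \frac{23390}{16407}} = \sqrt{\left(84 + 9191\right) + \frac{23390}{16407}} = \sqrt{9275 + \frac{23390}{16407}} = \sqrt{\frac{152198315}{16407}} = \frac{\sqrt{277457528245}}{5469}$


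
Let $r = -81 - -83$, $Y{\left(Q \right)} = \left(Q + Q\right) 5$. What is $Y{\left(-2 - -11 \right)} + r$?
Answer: $92$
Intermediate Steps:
$Y{\left(Q \right)} = 10 Q$ ($Y{\left(Q \right)} = 2 Q 5 = 10 Q$)
$r = 2$ ($r = -81 + 83 = 2$)
$Y{\left(-2 - -11 \right)} + r = 10 \left(-2 - -11\right) + 2 = 10 \left(-2 + 11\right) + 2 = 10 \cdot 9 + 2 = 90 + 2 = 92$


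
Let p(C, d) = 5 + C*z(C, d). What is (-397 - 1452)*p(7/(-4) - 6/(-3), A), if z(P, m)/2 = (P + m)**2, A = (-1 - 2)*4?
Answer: -4380281/32 ≈ -1.3688e+5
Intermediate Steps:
A = -12 (A = -3*4 = -12)
z(P, m) = 2*(P + m)**2
p(C, d) = 5 + 2*C*(C + d)**2 (p(C, d) = 5 + C*(2*(C + d)**2) = 5 + 2*C*(C + d)**2)
(-397 - 1452)*p(7/(-4) - 6/(-3), A) = (-397 - 1452)*(5 + 2*(7/(-4) - 6/(-3))*((7/(-4) - 6/(-3)) - 12)**2) = -1849*(5 + 2*(7*(-1/4) - 6*(-1/3))*((7*(-1/4) - 6*(-1/3)) - 12)**2) = -1849*(5 + 2*(-7/4 + 2)*((-7/4 + 2) - 12)**2) = -1849*(5 + 2*(1/4)*(1/4 - 12)**2) = -1849*(5 + 2*(1/4)*(-47/4)**2) = -1849*(5 + 2*(1/4)*(2209/16)) = -1849*(5 + 2209/32) = -1849*2369/32 = -4380281/32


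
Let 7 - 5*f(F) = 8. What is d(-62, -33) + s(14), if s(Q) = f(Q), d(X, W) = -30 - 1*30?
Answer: -301/5 ≈ -60.200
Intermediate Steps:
f(F) = -1/5 (f(F) = 7/5 - 1/5*8 = 7/5 - 8/5 = -1/5)
d(X, W) = -60 (d(X, W) = -30 - 30 = -60)
s(Q) = -1/5
d(-62, -33) + s(14) = -60 - 1/5 = -301/5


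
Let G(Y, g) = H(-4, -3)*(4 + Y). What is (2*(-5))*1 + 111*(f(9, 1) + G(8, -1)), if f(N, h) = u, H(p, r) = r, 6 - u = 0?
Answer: -3340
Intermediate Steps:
u = 6 (u = 6 - 1*0 = 6 + 0 = 6)
f(N, h) = 6
G(Y, g) = -12 - 3*Y (G(Y, g) = -3*(4 + Y) = -12 - 3*Y)
(2*(-5))*1 + 111*(f(9, 1) + G(8, -1)) = (2*(-5))*1 + 111*(6 + (-12 - 3*8)) = -10*1 + 111*(6 + (-12 - 24)) = -10 + 111*(6 - 36) = -10 + 111*(-30) = -10 - 3330 = -3340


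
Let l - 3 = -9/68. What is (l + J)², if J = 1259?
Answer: 7362841249/4624 ≈ 1.5923e+6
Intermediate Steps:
l = 195/68 (l = 3 - 9/68 = 195/68 ≈ 2.8676)
(l + J)² = (195/68 + 1259)² = (85807/68)² = 7362841249/4624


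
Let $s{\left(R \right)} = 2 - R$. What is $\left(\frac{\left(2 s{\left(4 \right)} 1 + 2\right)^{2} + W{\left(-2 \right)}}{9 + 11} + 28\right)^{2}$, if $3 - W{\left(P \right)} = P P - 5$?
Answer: $\frac{20164}{25} \approx 806.56$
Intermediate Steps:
$W{\left(P \right)} = 8 - P^{2}$ ($W{\left(P \right)} = 3 - \left(P P - 5\right) = 3 - \left(P^{2} - 5\right) = 3 - \left(-5 + P^{2}\right) = 8 - P^{2}$)
$\left(\frac{\left(2 s{\left(4 \right)} 1 + 2\right)^{2} + W{\left(-2 \right)}}{9 + 11} + 28\right)^{2} = \left(\frac{\left(2 \left(2 - 4\right) 1 + 2\right)^{2} + \left(8 - \left(-2\right)^{2}\right)}{9 + 11} + 28\right)^{2} = \left(\frac{\left(2 \left(2 - 4\right) 1 + 2\right)^{2} + \left(8 - 4\right)}{20} + 28\right)^{2} = \left(\left(\left(2 \left(-2\right) 1 + 2\right)^{2} + \left(8 - 4\right)\right) \frac{1}{20} + 28\right)^{2} = \left(\left(\left(\left(-4\right) 1 + 2\right)^{2} + 4\right) \frac{1}{20} + 28\right)^{2} = \left(\left(\left(-4 + 2\right)^{2} + 4\right) \frac{1}{20} + 28\right)^{2} = \left(\left(\left(-2\right)^{2} + 4\right) \frac{1}{20} + 28\right)^{2} = \left(\left(4 + 4\right) \frac{1}{20} + 28\right)^{2} = \left(8 \cdot \frac{1}{20} + 28\right)^{2} = \left(\frac{2}{5} + 28\right)^{2} = \left(\frac{142}{5}\right)^{2} = \frac{20164}{25}$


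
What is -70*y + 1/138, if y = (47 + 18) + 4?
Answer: -666539/138 ≈ -4830.0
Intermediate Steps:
y = 69 (y = 65 + 4 = 69)
-70*y + 1/138 = -70*69 + 1/138 = -4830 + 1/138 = -666539/138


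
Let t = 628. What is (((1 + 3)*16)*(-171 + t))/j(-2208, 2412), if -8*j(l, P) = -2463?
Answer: 233984/2463 ≈ 95.000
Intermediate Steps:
j(l, P) = 2463/8 (j(l, P) = -1/8*(-2463) = 2463/8)
(((1 + 3)*16)*(-171 + t))/j(-2208, 2412) = (((1 + 3)*16)*(-171 + 628))/(2463/8) = ((4*16)*457)*(8/2463) = (64*457)*(8/2463) = 29248*(8/2463) = 233984/2463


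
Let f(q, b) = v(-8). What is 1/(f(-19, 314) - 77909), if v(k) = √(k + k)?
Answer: -77909/6069812297 - 4*I/6069812297 ≈ -1.2835e-5 - 6.59e-10*I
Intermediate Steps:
v(k) = √2*√k (v(k) = √(2*k) = √2*√k)
f(q, b) = 4*I (f(q, b) = √2*√(-8) = √2*(2*I*√2) = 4*I)
1/(f(-19, 314) - 77909) = 1/(4*I - 77909) = 1/(-77909 + 4*I) = (-77909 - 4*I)/6069812297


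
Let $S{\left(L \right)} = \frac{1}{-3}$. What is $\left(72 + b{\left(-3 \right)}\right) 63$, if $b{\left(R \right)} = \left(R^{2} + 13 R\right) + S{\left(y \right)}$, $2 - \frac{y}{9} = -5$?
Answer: $2625$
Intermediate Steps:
$y = 63$ ($y = 18 - -45 = 18 + 45 = 63$)
$S{\left(L \right)} = - \frac{1}{3}$
$b{\left(R \right)} = - \frac{1}{3} + R^{2} + 13 R$ ($b{\left(R \right)} = \left(R^{2} + 13 R\right) - \frac{1}{3} = - \frac{1}{3} + R^{2} + 13 R$)
$\left(72 + b{\left(-3 \right)}\right) 63 = \left(72 + \left(- \frac{1}{3} + \left(-3\right)^{2} + 13 \left(-3\right)\right)\right) 63 = \left(72 - \frac{91}{3}\right) 63 = \frac{125}{3} \cdot 63 = 2625$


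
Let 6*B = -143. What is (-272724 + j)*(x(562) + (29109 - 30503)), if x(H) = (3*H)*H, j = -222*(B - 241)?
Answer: -202408248478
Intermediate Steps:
B = -143/6 (B = (⅙)*(-143) = -143/6 ≈ -23.833)
j = 58793 (j = -222*(-143/6 - 241) = -222*(-1589)/6 = -1*(-58793) = 58793)
x(H) = 3*H²
(-272724 + j)*(x(562) + (29109 - 30503)) = (-272724 + 58793)*(3*562² + (29109 - 30503)) = -213931*(3*315844 - 1394) = -213931*(947532 - 1394) = -213931*946138 = -202408248478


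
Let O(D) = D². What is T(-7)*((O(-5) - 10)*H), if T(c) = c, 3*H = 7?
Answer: -245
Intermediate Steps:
H = 7/3 (H = (⅓)*7 = 7/3 ≈ 2.3333)
T(-7)*((O(-5) - 10)*H) = -7*((-5)² - 10)*7/3 = -7*(25 - 10)*7/3 = -105*7/3 = -7*35 = -245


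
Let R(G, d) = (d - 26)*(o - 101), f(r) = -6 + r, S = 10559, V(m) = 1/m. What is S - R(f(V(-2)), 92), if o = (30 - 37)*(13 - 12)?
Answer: 17687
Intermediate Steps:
o = -7 (o = -7*1 = -7)
R(G, d) = 2808 - 108*d (R(G, d) = (d - 26)*(-7 - 101) = (-26 + d)*(-108) = 2808 - 108*d)
S - R(f(V(-2)), 92) = 10559 - (2808 - 108*92) = 10559 - (2808 - 9936) = 10559 - 1*(-7128) = 10559 + 7128 = 17687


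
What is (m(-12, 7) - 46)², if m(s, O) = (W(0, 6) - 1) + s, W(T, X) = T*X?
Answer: 3481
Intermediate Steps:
m(s, O) = -1 + s (m(s, O) = (0*6 - 1) + s = (0 - 1) + s = -1 + s)
(m(-12, 7) - 46)² = ((-1 - 12) - 46)² = (-13 - 46)² = (-59)² = 3481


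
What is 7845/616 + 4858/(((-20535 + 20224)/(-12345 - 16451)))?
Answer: 86175276083/191576 ≈ 4.4982e+5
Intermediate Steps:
7845/616 + 4858/(((-20535 + 20224)/(-12345 - 16451))) = 7845*(1/616) + 4858/((-311/(-28796))) = 7845/616 + 4858/((-311*(-1/28796))) = 7845/616 + 4858/(311/28796) = 7845/616 + 4858*(28796/311) = 7845/616 + 139890968/311 = 86175276083/191576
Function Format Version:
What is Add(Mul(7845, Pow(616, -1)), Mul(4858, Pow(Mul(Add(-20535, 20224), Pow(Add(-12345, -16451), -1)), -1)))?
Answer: Rational(86175276083, 191576) ≈ 4.4982e+5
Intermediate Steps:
Add(Mul(7845, Pow(616, -1)), Mul(4858, Pow(Mul(Add(-20535, 20224), Pow(Add(-12345, -16451), -1)), -1))) = Add(Mul(7845, Rational(1, 616)), Mul(4858, Pow(Mul(-311, Pow(-28796, -1)), -1))) = Add(Rational(7845, 616), Mul(4858, Pow(Mul(-311, Rational(-1, 28796)), -1))) = Add(Rational(7845, 616), Mul(4858, Pow(Rational(311, 28796), -1))) = Add(Rational(7845, 616), Mul(4858, Rational(28796, 311))) = Add(Rational(7845, 616), Rational(139890968, 311)) = Rational(86175276083, 191576)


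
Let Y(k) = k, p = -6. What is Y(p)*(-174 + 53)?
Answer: 726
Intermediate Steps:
Y(p)*(-174 + 53) = -6*(-174 + 53) = -6*(-121) = 726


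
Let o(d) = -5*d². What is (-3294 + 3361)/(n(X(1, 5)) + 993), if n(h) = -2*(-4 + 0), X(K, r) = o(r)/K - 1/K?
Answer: 67/1001 ≈ 0.066933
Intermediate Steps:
X(K, r) = -1/K - 5*r²/K (X(K, r) = (-5*r²)/K - 1/K = -5*r²/K - 1/K = -1/K - 5*r²/K)
n(h) = 8 (n(h) = -2*(-4) = 8)
(-3294 + 3361)/(n(X(1, 5)) + 993) = (-3294 + 3361)/(8 + 993) = 67/1001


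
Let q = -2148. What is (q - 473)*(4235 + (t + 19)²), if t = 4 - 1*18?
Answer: -11165460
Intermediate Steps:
t = -14 (t = 4 - 18 = -14)
(q - 473)*(4235 + (t + 19)²) = (-2148 - 473)*(4235 + (-14 + 19)²) = -2621*(4235 + 5²) = -2621*(4235 + 25) = -2621*4260 = -11165460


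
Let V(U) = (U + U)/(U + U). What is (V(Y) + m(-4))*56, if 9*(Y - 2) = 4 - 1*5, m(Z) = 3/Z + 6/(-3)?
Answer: -98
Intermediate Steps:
m(Z) = -2 + 3/Z (m(Z) = 3/Z + 6*(-⅓) = 3/Z - 2 = -2 + 3/Z)
Y = 17/9 (Y = 2 + (4 - 1*5)/9 = 2 + (4 - 5)/9 = 2 + (⅑)*(-1) = 2 - ⅑ = 17/9 ≈ 1.8889)
V(U) = 1 (V(U) = (2*U)/((2*U)) = (2*U)*(1/(2*U)) = 1)
(V(Y) + m(-4))*56 = (1 + (-2 + 3/(-4)))*56 = (1 + (-2 + 3*(-¼)))*56 = (1 + (-2 - ¾))*56 = (1 - 11/4)*56 = -7/4*56 = -98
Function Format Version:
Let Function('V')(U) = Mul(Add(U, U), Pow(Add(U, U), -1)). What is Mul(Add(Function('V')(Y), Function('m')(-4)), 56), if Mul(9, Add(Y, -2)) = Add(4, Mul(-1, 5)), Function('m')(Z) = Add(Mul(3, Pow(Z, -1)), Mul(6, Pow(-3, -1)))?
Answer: -98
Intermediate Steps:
Function('m')(Z) = Add(-2, Mul(3, Pow(Z, -1))) (Function('m')(Z) = Add(Mul(3, Pow(Z, -1)), Mul(6, Rational(-1, 3))) = Add(Mul(3, Pow(Z, -1)), -2) = Add(-2, Mul(3, Pow(Z, -1))))
Y = Rational(17, 9) (Y = Add(2, Mul(Rational(1, 9), Add(4, Mul(-1, 5)))) = Add(2, Mul(Rational(1, 9), Add(4, -5))) = Add(2, Mul(Rational(1, 9), -1)) = Add(2, Rational(-1, 9)) = Rational(17, 9) ≈ 1.8889)
Function('V')(U) = 1 (Function('V')(U) = Mul(Mul(2, U), Pow(Mul(2, U), -1)) = Mul(Mul(2, U), Mul(Rational(1, 2), Pow(U, -1))) = 1)
Mul(Add(Function('V')(Y), Function('m')(-4)), 56) = Mul(Add(1, Add(-2, Mul(3, Pow(-4, -1)))), 56) = Mul(Add(1, Add(-2, Mul(3, Rational(-1, 4)))), 56) = Mul(Add(1, Add(-2, Rational(-3, 4))), 56) = Mul(Add(1, Rational(-11, 4)), 56) = Mul(Rational(-7, 4), 56) = -98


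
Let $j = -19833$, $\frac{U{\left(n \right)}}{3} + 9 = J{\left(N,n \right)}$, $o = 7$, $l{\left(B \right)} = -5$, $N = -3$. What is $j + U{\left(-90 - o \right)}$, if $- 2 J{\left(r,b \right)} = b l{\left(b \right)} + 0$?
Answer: $- \frac{41175}{2} \approx -20588.0$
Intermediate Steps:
$J{\left(r,b \right)} = \frac{5 b}{2}$ ($J{\left(r,b \right)} = - \frac{b \left(-5\right) + 0}{2} = - \frac{- 5 b + 0}{2} = - \frac{\left(-5\right) b}{2} = \frac{5 b}{2}$)
$U{\left(n \right)} = -27 + \frac{15 n}{2}$ ($U{\left(n \right)} = -27 + 3 \frac{5 n}{2} = -27 + \frac{15 n}{2}$)
$j + U{\left(-90 - o \right)} = -19833 + \left(-27 + \frac{15 \left(-90 - 7\right)}{2}\right) = -19833 + \left(-27 + \frac{15}{2} \left(-97\right)\right) = -19833 - \frac{1509}{2} = - \frac{41175}{2}$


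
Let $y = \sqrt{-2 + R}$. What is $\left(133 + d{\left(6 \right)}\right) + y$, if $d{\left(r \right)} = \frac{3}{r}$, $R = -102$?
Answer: $\frac{267}{2} + 2 i \sqrt{26} \approx 133.5 + 10.198 i$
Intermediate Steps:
$y = 2 i \sqrt{26}$ ($y = \sqrt{-2 - 102} = \sqrt{-104} = 2 i \sqrt{26} \approx 10.198 i$)
$\left(133 + d{\left(6 \right)}\right) + y = \left(133 + \frac{3}{6}\right) + 2 i \sqrt{26} = \left(133 + 3 \cdot \frac{1}{6}\right) + 2 i \sqrt{26} = \left(133 + \frac{1}{2}\right) + 2 i \sqrt{26} = \frac{267}{2} + 2 i \sqrt{26}$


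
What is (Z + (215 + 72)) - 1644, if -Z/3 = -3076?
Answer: 7871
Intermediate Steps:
Z = 9228 (Z = -3*(-3076) = 9228)
(Z + (215 + 72)) - 1644 = (9228 + (215 + 72)) - 1644 = (9228 + 287) - 1644 = 9515 - 1644 = 7871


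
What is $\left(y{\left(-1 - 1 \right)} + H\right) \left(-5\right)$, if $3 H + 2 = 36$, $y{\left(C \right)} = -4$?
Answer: $- \frac{110}{3} \approx -36.667$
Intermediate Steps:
$H = \frac{34}{3}$ ($H = - \frac{2}{3} + \frac{1}{3} \cdot 36 = - \frac{2}{3} + 12 = \frac{34}{3} \approx 11.333$)
$\left(y{\left(-1 - 1 \right)} + H\right) \left(-5\right) = \left(-4 + \frac{34}{3}\right) \left(-5\right) = \frac{22}{3} \left(-5\right) = - \frac{110}{3}$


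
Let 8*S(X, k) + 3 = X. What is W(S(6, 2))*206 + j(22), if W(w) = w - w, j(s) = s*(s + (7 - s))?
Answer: 154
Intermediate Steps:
j(s) = 7*s (j(s) = s*7 = 7*s)
S(X, k) = -3/8 + X/8
W(w) = 0
W(S(6, 2))*206 + j(22) = 0*206 + 7*22 = 0 + 154 = 154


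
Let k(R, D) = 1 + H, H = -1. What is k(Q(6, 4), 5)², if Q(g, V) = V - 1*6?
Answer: 0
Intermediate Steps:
Q(g, V) = -6 + V (Q(g, V) = V - 6 = -6 + V)
k(R, D) = 0 (k(R, D) = 1 - 1 = 0)
k(Q(6, 4), 5)² = 0² = 0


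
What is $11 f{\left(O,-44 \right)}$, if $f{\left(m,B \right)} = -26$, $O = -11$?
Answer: $-286$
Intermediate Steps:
$11 f{\left(O,-44 \right)} = 11 \left(-26\right) = -286$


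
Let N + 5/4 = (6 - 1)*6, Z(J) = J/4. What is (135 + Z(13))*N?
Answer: 63595/16 ≈ 3974.7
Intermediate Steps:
Z(J) = J/4 (Z(J) = J*(1/4) = J/4)
N = 115/4 (N = -5/4 + (6 - 1)*6 = -5/4 + 5*6 = -5/4 + 30 = 115/4 ≈ 28.750)
(135 + Z(13))*N = (135 + (1/4)*13)*(115/4) = (135 + 13/4)*(115/4) = (553/4)*(115/4) = 63595/16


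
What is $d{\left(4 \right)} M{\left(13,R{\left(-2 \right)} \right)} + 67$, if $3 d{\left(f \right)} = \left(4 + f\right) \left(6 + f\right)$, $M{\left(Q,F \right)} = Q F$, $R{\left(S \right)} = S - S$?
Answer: $67$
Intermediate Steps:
$R{\left(S \right)} = 0$
$M{\left(Q,F \right)} = F Q$
$d{\left(f \right)} = \frac{\left(4 + f\right) \left(6 + f\right)}{3}$
$d{\left(4 \right)} M{\left(13,R{\left(-2 \right)} \right)} + 67 = \left(8 + \frac{4^{2}}{3} + \frac{10}{3} \cdot 4\right) 0 \cdot 13 + 67 = \left(8 + \frac{1}{3} \cdot 16 + \frac{40}{3}\right) 0 + 67 = \left(8 + \frac{16}{3} + \frac{40}{3}\right) 0 + 67 = \frac{80}{3} \cdot 0 + 67 = 0 + 67 = 67$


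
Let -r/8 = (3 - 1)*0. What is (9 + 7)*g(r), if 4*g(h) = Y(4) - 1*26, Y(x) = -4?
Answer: -120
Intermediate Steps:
r = 0 (r = -8*(3 - 1)*0 = -16*0 = -8*0 = 0)
g(h) = -15/2 (g(h) = (-4 - 1*26)/4 = (-4 - 26)/4 = (1/4)*(-30) = -15/2)
(9 + 7)*g(r) = (9 + 7)*(-15/2) = 16*(-15/2) = -120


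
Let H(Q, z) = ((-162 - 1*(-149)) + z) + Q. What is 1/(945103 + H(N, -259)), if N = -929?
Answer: 1/943902 ≈ 1.0594e-6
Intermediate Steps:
H(Q, z) = -13 + Q + z (H(Q, z) = ((-162 + 149) + z) + Q = (-13 + z) + Q = -13 + Q + z)
1/(945103 + H(N, -259)) = 1/(945103 + (-13 - 929 - 259)) = 1/(945103 - 1201) = 1/943902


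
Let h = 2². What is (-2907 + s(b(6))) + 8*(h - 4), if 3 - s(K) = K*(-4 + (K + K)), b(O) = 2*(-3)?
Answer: -3000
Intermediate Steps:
h = 4
b(O) = -6
s(K) = 3 - K*(-4 + 2*K) (s(K) = 3 - K*(-4 + (K + K)) = 3 - K*(-4 + 2*K))
(-2907 + s(b(6))) + 8*(h - 4) = (-2907 + (3 - 2*(-6)² + 4*(-6))) + 8*(4 - 4) = (-2907 + (3 - 2*36 - 24)) + 8*0 = (-2907 + (3 - 72 - 24)) + 0 = (-2907 - 93) + 0 = -3000 + 0 = -3000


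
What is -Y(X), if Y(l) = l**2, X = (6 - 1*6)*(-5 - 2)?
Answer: 0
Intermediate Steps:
X = 0 (X = (6 - 6)*(-7) = 0*(-7) = 0)
-Y(X) = -1*0**2 = -1*0 = 0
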